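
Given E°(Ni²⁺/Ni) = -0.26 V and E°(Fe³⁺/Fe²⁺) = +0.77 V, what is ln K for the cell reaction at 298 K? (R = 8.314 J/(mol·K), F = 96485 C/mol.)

ln K = 80.2

E°_cell = +0.77 − (-0.26) = 1.03 V, with n = 2 electrons transferred.
At equilibrium E = 0, so the Nernst equation gives ln K = nFE°/RT = (2)(96485)(1.03)/((8.314)(298)) = 80.22.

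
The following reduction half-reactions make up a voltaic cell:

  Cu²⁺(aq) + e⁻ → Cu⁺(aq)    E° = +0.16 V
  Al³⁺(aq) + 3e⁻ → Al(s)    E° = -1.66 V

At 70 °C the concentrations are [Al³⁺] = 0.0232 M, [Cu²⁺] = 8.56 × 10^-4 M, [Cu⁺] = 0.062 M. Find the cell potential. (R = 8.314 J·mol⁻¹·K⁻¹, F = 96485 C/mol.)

1.73 V

The Cu²⁺/Cu⁺ couple has the higher reduction potential and acts as the cathode, so E°_cell = +0.16 − (-1.66) = 1.82 V.
Balancing electrons gives n = 3; the reaction quotient is Q = [Al³⁺]·[Cu⁺]^3/[Cu²⁺]^3 = 8820.
E = E° − (RT/nF) ln Q = 1.82 − (8.314×343)/(3×96485) × (9.084) = 1.820 − 0.089 = 1.731 V.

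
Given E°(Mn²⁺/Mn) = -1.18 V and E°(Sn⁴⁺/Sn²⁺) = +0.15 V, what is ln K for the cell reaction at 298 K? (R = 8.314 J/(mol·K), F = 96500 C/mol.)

ln K = 103.6

E°_cell = +0.15 − (-1.18) = 1.33 V, with n = 2 electrons transferred.
At equilibrium E = 0, so the Nernst equation gives ln K = nFE°/RT = (2)(96500)(1.33)/((8.314)(298)) = 103.61.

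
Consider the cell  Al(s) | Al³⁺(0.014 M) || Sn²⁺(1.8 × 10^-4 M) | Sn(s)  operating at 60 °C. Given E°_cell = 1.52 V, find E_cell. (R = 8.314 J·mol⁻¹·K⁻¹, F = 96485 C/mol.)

1.44 V

Balancing electrons gives n = 6; the reaction quotient is Q = [Al³⁺]^2/[Sn²⁺]^3 = 3.36 × 10^7.
E = E° − (RT/nF) ln Q = 1.52 − (8.314×333)/(6×96485) × (17.330) = 1.520 − 0.083 = 1.437 V.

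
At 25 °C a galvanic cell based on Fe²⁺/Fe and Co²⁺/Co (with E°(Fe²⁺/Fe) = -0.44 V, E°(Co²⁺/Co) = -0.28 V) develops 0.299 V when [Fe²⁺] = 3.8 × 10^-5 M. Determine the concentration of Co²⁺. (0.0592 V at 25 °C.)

1.9 M

From the Nernst equation, log Q = n(E° − E)/0.0592 = 2(0.16 − 0.299)/0.0592 = -4.696, so Q = 2.01 × 10^-5.
With Q = [Fe²⁺]/[Co²⁺] and the known concentrations, [Co²⁺] in the denominator gives [Co²⁺] = 1.9 M.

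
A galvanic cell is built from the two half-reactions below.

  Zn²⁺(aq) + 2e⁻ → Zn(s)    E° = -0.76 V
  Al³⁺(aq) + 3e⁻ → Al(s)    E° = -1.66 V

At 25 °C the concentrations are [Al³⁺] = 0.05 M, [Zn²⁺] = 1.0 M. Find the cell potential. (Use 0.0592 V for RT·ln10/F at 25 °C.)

The Zn²⁺/Zn couple has the higher reduction potential and acts as the cathode, so E°_cell = -0.76 − (-1.66) = 0.90 V.
Balancing electrons gives n = 6; the reaction quotient is Q = [Al³⁺]^2/[Zn²⁺]^3 = 0.00250.
At 25 °C, E = E° − (0.0592/n) log Q = 0.90 − (0.0592/6)(-2.602) = 0.900 + 0.026 = 0.926 V.

0.926 V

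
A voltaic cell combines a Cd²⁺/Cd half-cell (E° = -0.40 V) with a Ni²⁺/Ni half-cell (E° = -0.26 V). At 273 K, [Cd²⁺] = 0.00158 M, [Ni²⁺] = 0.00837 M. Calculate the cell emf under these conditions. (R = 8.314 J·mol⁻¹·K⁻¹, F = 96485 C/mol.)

The Ni²⁺/Ni couple has the higher reduction potential and acts as the cathode, so E°_cell = -0.26 − (-0.40) = 0.14 V.
Balancing electrons gives n = 2; the reaction quotient is Q = [Cd²⁺]/[Ni²⁺] = 0.189.
E = E° − (RT/nF) ln Q = 0.14 − (8.314×273)/(2×96485) × (-1.667) = 0.140 + 0.020 = 0.160 V.

0.160 V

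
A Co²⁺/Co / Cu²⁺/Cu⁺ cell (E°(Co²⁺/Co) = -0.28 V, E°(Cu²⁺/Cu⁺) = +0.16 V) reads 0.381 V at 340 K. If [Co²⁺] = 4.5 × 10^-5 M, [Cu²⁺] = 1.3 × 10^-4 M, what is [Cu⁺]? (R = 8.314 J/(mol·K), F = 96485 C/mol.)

From the Nernst equation, ln Q = nF(E° − E)/RT = 2×96485×(0.44 − 0.381)/(8.314×340) = 4.028, so Q = 56.1.
With Q = [Co²⁺]·[Cu⁺]^2/[Cu²⁺]^2 and the known concentrations, [Cu⁺]^2 in the numerator gives [Cu⁺] = 0.15 M.

0.15 M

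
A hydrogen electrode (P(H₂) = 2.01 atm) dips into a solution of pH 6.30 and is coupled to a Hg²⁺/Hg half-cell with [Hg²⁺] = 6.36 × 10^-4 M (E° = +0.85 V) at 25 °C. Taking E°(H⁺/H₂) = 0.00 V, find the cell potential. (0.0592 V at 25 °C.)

1.14 V

The Hg²⁺/Hg couple is the cathode, so E°_cell = 0.85 V; n = 2.
[H⁺] = 10^(−6.30) = 5 × 10^-7 M, and Q = [H⁺]^2 / ([Hg²⁺]·P(H₂)) = 1.96 × 10^-10.
E = E° − (0.0592/2) log Q = 0.85 − (0.0592/2)(-9.707) = 1.137 V.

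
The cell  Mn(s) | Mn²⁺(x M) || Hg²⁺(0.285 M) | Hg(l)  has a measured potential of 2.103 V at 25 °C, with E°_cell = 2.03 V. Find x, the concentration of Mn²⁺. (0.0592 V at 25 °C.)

9.7 × 10^-4 M

From the Nernst equation, log Q = n(E° − E)/0.0592 = 2(2.03 − 2.103)/0.0592 = -2.466, so Q = 0.00342.
With Q = [Mn²⁺]/[Hg²⁺] and the known concentrations, [Mn²⁺] in the numerator gives [Mn²⁺] = 9.7 × 10^-4 M.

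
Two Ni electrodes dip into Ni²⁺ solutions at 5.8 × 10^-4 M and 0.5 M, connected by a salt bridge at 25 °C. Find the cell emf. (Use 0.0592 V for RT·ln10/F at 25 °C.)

Both half-cells are Ni²⁺/Ni, so E°_cell = 0. The concentrated side is the cathode; the cell reaction moves Ni²⁺ from high to low concentration with n = 2.
Q = [Ni²⁺]_dilute/[Ni²⁺]_conc = 5.8 × 10^-4/0.5 = 0.00116.
E = 0 − (0.0592/2) log Q = −(0.0592/2)(-2.936) = 0.0869 V.

0.087 V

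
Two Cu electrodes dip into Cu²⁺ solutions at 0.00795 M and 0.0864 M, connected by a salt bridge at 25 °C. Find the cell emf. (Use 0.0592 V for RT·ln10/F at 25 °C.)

Both half-cells are Cu²⁺/Cu, so E°_cell = 0. The concentrated side is the cathode; the cell reaction moves Cu²⁺ from high to low concentration with n = 2.
Q = [Cu²⁺]_dilute/[Cu²⁺]_conc = 0.00795/0.0864 = 0.0920.
E = 0 − (0.0592/2) log Q = −(0.0592/2)(-1.036) = 0.0307 V.

0.031 V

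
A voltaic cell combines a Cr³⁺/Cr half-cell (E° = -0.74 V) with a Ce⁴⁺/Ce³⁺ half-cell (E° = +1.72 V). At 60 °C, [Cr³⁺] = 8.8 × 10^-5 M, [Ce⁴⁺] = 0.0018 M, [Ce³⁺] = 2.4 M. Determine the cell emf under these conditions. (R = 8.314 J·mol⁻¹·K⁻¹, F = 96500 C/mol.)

The Ce⁴⁺/Ce³⁺ couple has the higher reduction potential and acts as the cathode, so E°_cell = +1.72 − (-0.74) = 2.46 V.
Balancing electrons gives n = 3; the reaction quotient is Q = [Cr³⁺]·[Ce³⁺]^3/[Ce⁴⁺]^3 = 2.09 × 10^5.
E = E° − (RT/nF) ln Q = 2.46 − (8.314×333)/(3×96500) × (12.248) = 2.460 − 0.117 = 2.343 V.

2.34 V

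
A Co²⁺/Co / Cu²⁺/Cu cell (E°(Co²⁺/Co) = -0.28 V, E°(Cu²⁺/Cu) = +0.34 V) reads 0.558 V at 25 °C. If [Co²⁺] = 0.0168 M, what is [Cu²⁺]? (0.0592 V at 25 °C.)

1.4 × 10^-4 M

From the Nernst equation, log Q = n(E° − E)/0.0592 = 2(0.62 − 0.558)/0.0592 = 2.095, so Q = 124.
With Q = [Co²⁺]/[Cu²⁺] and the known concentrations, [Cu²⁺] in the denominator gives [Cu²⁺] = 1.4 × 10^-4 M.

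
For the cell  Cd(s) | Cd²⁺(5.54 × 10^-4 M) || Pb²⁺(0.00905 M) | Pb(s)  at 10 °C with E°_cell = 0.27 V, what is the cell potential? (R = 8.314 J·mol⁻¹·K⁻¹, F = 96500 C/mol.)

0.304 V

Balancing electrons gives n = 2; the reaction quotient is Q = [Cd²⁺]/[Pb²⁺] = 0.0612.
E = E° − (RT/nF) ln Q = 0.27 − (8.314×283)/(2×96500) × (-2.793) = 0.270 + 0.034 = 0.304 V.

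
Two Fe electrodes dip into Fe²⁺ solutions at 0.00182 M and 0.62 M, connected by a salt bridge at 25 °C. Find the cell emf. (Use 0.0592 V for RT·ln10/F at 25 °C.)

0.075 V

Both half-cells are Fe²⁺/Fe, so E°_cell = 0. The concentrated side is the cathode; the cell reaction moves Fe²⁺ from high to low concentration with n = 2.
Q = [Fe²⁺]_dilute/[Fe²⁺]_conc = 0.00182/0.62 = 0.00294.
E = 0 − (0.0592/2) log Q = −(0.0592/2)(-2.532) = 0.0749 V.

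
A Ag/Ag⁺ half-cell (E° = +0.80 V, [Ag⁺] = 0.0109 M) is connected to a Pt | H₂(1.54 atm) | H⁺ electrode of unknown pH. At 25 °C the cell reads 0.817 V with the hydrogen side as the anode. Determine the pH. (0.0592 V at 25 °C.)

E°_cell = 0.80 V and n = 2.
log Q = n(E° − E)/0.0592 = 2×(0.80 − 0.817)/0.0592 = -0.574.
With Q = [H⁺]^2 / ([Ag⁺]^2·P(H₂)), solving for [H⁺] gives log[H⁺] = -2.156, so pH = 2.16.

pH = 2.16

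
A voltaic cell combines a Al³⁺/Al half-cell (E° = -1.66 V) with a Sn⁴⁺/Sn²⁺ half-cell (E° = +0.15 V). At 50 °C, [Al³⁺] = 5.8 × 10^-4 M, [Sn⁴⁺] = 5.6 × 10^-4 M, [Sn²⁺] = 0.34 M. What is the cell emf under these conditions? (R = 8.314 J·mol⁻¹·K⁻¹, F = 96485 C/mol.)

1.79 V

The Sn⁴⁺/Sn²⁺ couple has the higher reduction potential and acts as the cathode, so E°_cell = +0.15 − (-1.66) = 1.81 V.
Balancing electrons gives n = 6; the reaction quotient is Q = [Al³⁺]^2·[Sn²⁺]^3/[Sn⁴⁺]^3 = 75.3.
E = E° − (RT/nF) ln Q = 1.81 − (8.314×323)/(6×96485) × (4.321) = 1.810 − 0.020 = 1.790 V.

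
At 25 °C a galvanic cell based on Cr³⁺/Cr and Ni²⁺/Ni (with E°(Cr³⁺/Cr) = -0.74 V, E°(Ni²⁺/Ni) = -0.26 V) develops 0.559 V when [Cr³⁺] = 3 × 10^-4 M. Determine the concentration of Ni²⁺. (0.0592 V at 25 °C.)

2.1 M

From the Nernst equation, log Q = n(E° − E)/0.0592 = 6(0.48 − 0.559)/0.0592 = -8.007, so Q = 9.85 × 10^-9.
With Q = [Cr³⁺]^2/[Ni²⁺]^3 and the known concentrations, [Ni²⁺]^3 in the denominator gives [Ni²⁺] = 2.1 M.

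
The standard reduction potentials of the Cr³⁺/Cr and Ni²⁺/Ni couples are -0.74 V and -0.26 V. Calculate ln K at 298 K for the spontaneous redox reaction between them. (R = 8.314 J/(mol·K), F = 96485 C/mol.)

E°_cell = -0.26 − (-0.74) = 0.48 V, with n = 6 electrons transferred.
At equilibrium E = 0, so the Nernst equation gives ln K = nFE°/RT = (6)(96485)(0.48)/((8.314)(298)) = 112.16.

ln K = 112.2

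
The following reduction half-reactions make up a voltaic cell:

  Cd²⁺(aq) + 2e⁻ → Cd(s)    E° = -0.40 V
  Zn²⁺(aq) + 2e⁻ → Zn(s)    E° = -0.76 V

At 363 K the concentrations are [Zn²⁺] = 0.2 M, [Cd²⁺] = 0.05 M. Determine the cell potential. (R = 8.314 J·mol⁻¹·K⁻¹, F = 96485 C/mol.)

0.338 V

The Cd²⁺/Cd couple has the higher reduction potential and acts as the cathode, so E°_cell = -0.40 − (-0.76) = 0.36 V.
Balancing electrons gives n = 2; the reaction quotient is Q = [Zn²⁺]/[Cd²⁺] = 4.00.
E = E° − (RT/nF) ln Q = 0.36 − (8.314×363)/(2×96485) × (1.386) = 0.360 − 0.022 = 0.338 V.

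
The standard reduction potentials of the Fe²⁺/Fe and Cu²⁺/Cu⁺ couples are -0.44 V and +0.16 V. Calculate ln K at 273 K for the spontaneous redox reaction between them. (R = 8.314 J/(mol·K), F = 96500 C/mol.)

ln K = 51.0

E°_cell = +0.16 − (-0.44) = 0.60 V, with n = 2 electrons transferred.
At equilibrium E = 0, so the Nernst equation gives ln K = nFE°/RT = (2)(96500)(0.60)/((8.314)(273)) = 51.02.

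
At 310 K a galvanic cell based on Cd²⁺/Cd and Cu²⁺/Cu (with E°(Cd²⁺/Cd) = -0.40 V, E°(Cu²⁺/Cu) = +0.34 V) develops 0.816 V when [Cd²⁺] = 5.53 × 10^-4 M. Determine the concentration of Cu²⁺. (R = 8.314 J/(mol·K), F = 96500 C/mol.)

From the Nernst equation, ln Q = nF(E° − E)/RT = 2×96500×(0.74 − 0.816)/(8.314×310) = -5.691, so Q = 0.00338.
With Q = [Cd²⁺]/[Cu²⁺] and the known concentrations, [Cu²⁺] in the denominator gives [Cu²⁺] = 0.16 M.

0.16 M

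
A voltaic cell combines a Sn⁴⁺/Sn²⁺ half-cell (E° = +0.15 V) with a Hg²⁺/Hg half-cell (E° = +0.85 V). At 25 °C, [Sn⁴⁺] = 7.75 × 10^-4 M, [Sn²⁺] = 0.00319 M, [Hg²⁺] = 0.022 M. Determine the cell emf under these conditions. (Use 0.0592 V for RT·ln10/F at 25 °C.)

0.669 V

The Hg²⁺/Hg couple has the higher reduction potential and acts as the cathode, so E°_cell = +0.85 − (+0.15) = 0.70 V.
Balancing electrons gives n = 2; the reaction quotient is Q = [Sn⁴⁺]/([Sn²⁺]·[Hg²⁺]) = 11.0.
At 25 °C, E = E° − (0.0592/n) log Q = 0.70 − (0.0592/2)(1.043) = 0.700 − 0.031 = 0.669 V.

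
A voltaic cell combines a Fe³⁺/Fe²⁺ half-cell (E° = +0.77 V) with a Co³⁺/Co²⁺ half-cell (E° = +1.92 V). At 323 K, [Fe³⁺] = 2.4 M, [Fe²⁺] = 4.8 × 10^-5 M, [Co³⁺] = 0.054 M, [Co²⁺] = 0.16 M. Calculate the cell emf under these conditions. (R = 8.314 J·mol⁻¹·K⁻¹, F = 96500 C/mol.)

0.819 V

The Co³⁺/Co²⁺ couple has the higher reduction potential and acts as the cathode, so E°_cell = +1.92 − (+0.77) = 1.15 V.
Balancing electrons gives n = 1; the reaction quotient is Q = [Fe³⁺]·[Co²⁺]/([Fe²⁺]·[Co³⁺]) = 1.48 × 10^5.
E = E° − (RT/nF) ln Q = 1.15 − (8.314×323)/(1×96500) × (11.906) = 1.150 − 0.331 = 0.819 V.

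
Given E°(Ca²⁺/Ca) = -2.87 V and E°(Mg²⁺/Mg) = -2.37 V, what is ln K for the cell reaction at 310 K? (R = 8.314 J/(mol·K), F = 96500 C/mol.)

ln K = 37.4

E°_cell = -2.37 − (-2.87) = 0.50 V, with n = 2 electrons transferred.
At equilibrium E = 0, so the Nernst equation gives ln K = nFE°/RT = (2)(96500)(0.50)/((8.314)(310)) = 37.44.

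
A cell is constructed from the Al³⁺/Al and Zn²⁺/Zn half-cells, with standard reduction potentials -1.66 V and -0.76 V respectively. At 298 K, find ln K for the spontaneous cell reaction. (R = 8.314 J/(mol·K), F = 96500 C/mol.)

ln K = 210.3

E°_cell = -0.76 − (-1.66) = 0.90 V, with n = 6 electrons transferred.
At equilibrium E = 0, so the Nernst equation gives ln K = nFE°/RT = (6)(96500)(0.90)/((8.314)(298)) = 210.33.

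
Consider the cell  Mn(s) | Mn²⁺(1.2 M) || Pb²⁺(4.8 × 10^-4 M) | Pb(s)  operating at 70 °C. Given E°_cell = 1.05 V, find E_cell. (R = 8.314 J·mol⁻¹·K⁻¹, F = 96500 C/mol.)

Balancing electrons gives n = 2; the reaction quotient is Q = [Mn²⁺]/[Pb²⁺] = 2500.
E = E° − (RT/nF) ln Q = 1.05 − (8.314×343)/(2×96500) × (7.824) = 1.050 − 0.116 = 0.934 V.

0.934 V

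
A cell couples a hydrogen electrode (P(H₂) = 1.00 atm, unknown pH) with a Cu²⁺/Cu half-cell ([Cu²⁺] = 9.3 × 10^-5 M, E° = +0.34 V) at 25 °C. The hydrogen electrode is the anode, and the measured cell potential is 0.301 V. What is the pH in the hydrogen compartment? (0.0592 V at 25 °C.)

pH = 1.36

E°_cell = 0.34 V and n = 2.
log Q = n(E° − E)/0.0592 = 2×(0.34 − 0.301)/0.0592 = 1.318.
With Q = [H⁺]^2 / ([Cu²⁺]·P(H₂)), solving for [H⁺] gives log[H⁺] = -1.357, so pH = 1.36.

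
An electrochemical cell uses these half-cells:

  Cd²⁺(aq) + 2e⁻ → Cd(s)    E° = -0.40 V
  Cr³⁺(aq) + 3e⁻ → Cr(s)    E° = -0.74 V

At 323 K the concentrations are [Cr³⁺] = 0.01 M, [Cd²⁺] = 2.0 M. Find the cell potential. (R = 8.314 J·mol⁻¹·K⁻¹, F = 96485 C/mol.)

The Cd²⁺/Cd couple has the higher reduction potential and acts as the cathode, so E°_cell = -0.40 − (-0.74) = 0.34 V.
Balancing electrons gives n = 6; the reaction quotient is Q = [Cr³⁺]^2/[Cd²⁺]^3 = 1.25 × 10^-5.
E = E° − (RT/nF) ln Q = 0.34 − (8.314×323)/(6×96485) × (-11.290) = 0.340 + 0.052 = 0.392 V.

0.392 V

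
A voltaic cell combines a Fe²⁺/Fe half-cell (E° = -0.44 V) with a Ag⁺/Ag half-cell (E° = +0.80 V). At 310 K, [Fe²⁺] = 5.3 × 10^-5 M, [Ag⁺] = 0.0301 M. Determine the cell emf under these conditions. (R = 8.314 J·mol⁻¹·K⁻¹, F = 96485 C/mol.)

The Ag⁺/Ag couple has the higher reduction potential and acts as the cathode, so E°_cell = +0.80 − (-0.44) = 1.24 V.
Balancing electrons gives n = 2; the reaction quotient is Q = [Fe²⁺]/[Ag⁺]^2 = 0.0585.
E = E° − (RT/nF) ln Q = 1.24 − (8.314×310)/(2×96485) × (-2.839) = 1.240 + 0.038 = 1.278 V.

1.28 V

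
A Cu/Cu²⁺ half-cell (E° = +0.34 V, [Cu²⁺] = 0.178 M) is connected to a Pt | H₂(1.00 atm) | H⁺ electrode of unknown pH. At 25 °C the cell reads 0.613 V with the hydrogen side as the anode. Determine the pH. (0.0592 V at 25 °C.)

pH = 4.99

E°_cell = 0.34 V and n = 2.
log Q = n(E° − E)/0.0592 = 2×(0.34 − 0.613)/0.0592 = -9.223.
With Q = [H⁺]^2 / ([Cu²⁺]·P(H₂)), solving for [H⁺] gives log[H⁺] = -4.986, so pH = 4.99.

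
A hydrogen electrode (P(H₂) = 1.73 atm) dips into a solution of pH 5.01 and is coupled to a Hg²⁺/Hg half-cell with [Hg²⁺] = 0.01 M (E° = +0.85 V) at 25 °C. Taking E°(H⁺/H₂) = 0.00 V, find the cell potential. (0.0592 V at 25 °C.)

The Hg²⁺/Hg couple is the cathode, so E°_cell = 0.85 V; n = 2.
[H⁺] = 10^(−5.01) = 9.8 × 10^-6 M, and Q = [H⁺]^2 / ([Hg²⁺]·P(H₂)) = 5.52 × 10^-9.
E = E° − (0.0592/2) log Q = 0.85 − (0.0592/2)(-8.258) = 1.094 V.

1.09 V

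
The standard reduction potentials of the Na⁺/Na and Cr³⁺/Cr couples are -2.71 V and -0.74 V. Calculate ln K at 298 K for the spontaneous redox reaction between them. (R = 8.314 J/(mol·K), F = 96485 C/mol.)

ln K = 230.2

E°_cell = -0.74 − (-2.71) = 1.97 V, with n = 3 electrons transferred.
At equilibrium E = 0, so the Nernst equation gives ln K = nFE°/RT = (3)(96485)(1.97)/((8.314)(298)) = 230.16.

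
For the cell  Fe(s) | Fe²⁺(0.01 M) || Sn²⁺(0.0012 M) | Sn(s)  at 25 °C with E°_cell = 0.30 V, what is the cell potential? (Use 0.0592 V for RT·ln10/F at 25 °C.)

0.273 V

Balancing electrons gives n = 2; the reaction quotient is Q = [Fe²⁺]/[Sn²⁺] = 8.33.
At 25 °C, E = E° − (0.0592/n) log Q = 0.30 − (0.0592/2)(0.921) = 0.300 − 0.027 = 0.273 V.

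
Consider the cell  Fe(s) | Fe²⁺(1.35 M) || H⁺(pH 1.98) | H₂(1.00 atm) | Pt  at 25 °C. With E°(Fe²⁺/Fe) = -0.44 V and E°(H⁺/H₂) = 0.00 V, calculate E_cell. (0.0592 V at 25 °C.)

0.32 V

The hydrogen couple is the cathode, so E°_cell = 0.44 V; n = 2.
[H⁺] = 10^(−1.98) = 0.010 M, and Q = [Fe²⁺]·P(H₂) / [H⁺]^2 = 1.23 × 10^4.
E = E° − (0.0592/2) log Q = 0.44 − (0.0592/2)(4.090) = 0.319 V.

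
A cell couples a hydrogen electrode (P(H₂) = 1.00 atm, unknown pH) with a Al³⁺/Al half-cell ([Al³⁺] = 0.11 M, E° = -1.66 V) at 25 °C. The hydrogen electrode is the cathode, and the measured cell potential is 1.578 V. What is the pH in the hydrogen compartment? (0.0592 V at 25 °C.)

pH = 1.70

E°_cell = 1.66 V and n = 6.
log Q = n(E° − E)/0.0592 = 6×(1.66 − 1.578)/0.0592 = 8.311.
With Q = [Al³⁺]^2·P(H₂)^3 / [H⁺]^6, solving for [H⁺] gives log[H⁺] = -1.705, so pH = 1.70.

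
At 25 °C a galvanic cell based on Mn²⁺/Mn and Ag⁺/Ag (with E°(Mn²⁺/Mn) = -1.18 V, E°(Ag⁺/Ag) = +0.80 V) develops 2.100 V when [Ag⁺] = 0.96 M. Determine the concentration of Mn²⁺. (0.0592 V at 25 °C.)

8.1 × 10^-5 M

From the Nernst equation, log Q = n(E° − E)/0.0592 = 2(1.98 − 2.100)/0.0592 = -4.054, so Q = 8.83 × 10^-5.
With Q = [Mn²⁺]/[Ag⁺]^2 and the known concentrations, [Mn²⁺] in the numerator gives [Mn²⁺] = 8.1 × 10^-5 M.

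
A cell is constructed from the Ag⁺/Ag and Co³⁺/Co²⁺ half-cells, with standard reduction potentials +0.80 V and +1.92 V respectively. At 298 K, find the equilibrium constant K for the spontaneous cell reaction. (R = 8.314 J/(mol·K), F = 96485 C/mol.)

E°_cell = +1.92 − (+0.80) = 1.12 V, with n = 1 electron transferred.
At equilibrium E = 0, so the Nernst equation gives ln K = nFE°/RT = (1)(96485)(1.12)/((8.314)(298)) = 43.62.
K = e^43.62 = 8.8 × 10^18.

8.8 × 10^18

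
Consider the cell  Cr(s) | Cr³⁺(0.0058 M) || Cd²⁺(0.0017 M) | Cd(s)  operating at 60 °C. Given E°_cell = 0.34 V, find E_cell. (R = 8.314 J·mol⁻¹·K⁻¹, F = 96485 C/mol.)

0.298 V

Balancing electrons gives n = 6; the reaction quotient is Q = [Cr³⁺]^2/[Cd²⁺]^3 = 6850.
E = E° − (RT/nF) ln Q = 0.34 − (8.314×333)/(6×96485) × (8.832) = 0.340 − 0.042 = 0.298 V.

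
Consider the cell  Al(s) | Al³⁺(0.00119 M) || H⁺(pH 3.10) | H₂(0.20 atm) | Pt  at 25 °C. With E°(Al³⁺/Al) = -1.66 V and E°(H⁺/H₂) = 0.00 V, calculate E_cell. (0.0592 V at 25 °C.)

1.55 V

The hydrogen couple is the cathode, so E°_cell = 1.66 V; n = 6.
[H⁺] = 10^(−3.10) = 7.9 × 10^-4 M, and Q = [Al³⁺]^2·P(H₂)^3 / [H⁺]^6 = 4.51 × 10^10.
E = E° − (0.0592/6) log Q = 1.66 − (0.0592/6)(10.654) = 1.555 V.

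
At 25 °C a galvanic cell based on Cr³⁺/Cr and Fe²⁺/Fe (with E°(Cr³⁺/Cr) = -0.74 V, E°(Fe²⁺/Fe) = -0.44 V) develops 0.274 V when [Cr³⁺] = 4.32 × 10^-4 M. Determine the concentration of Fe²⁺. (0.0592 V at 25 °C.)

From the Nernst equation, log Q = n(E° − E)/0.0592 = 6(0.30 − 0.274)/0.0592 = 2.635, so Q = 432.
With Q = [Cr³⁺]^2/[Fe²⁺]^3 and the known concentrations, [Fe²⁺]^3 in the denominator gives [Fe²⁺] = 7.6 × 10^-4 M.

7.6 × 10^-4 M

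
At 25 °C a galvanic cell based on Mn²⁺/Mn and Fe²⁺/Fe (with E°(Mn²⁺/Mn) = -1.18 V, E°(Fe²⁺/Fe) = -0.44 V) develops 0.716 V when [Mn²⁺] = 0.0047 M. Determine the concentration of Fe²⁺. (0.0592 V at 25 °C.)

From the Nernst equation, log Q = n(E° − E)/0.0592 = 2(0.74 − 0.716)/0.0592 = 0.811, so Q = 6.47.
With Q = [Mn²⁺]/[Fe²⁺] and the known concentrations, [Fe²⁺] in the denominator gives [Fe²⁺] = 7.3 × 10^-4 M.

7.3 × 10^-4 M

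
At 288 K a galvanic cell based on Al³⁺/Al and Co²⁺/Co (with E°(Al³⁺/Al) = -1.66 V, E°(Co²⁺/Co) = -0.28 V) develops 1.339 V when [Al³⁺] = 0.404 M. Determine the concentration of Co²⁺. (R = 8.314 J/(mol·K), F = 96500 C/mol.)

0.02 M

From the Nernst equation, ln Q = nF(E° − E)/RT = 6×96500×(1.38 − 1.339)/(8.314×288) = 9.914, so Q = 2.02 × 10^4.
With Q = [Al³⁺]^2/[Co²⁺]^3 and the known concentrations, [Co²⁺]^3 in the denominator gives [Co²⁺] = 0.02 M.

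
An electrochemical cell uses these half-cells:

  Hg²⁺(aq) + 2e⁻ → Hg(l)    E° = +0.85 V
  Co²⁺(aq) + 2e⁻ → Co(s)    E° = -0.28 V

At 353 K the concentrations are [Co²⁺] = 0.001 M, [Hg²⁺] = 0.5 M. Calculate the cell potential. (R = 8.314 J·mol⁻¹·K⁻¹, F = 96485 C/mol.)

The Hg²⁺/Hg couple has the higher reduction potential and acts as the cathode, so E°_cell = +0.85 − (-0.28) = 1.13 V.
Balancing electrons gives n = 2; the reaction quotient is Q = [Co²⁺]/[Hg²⁺] = 0.00200.
E = E° − (RT/nF) ln Q = 1.13 − (8.314×353)/(2×96485) × (-6.215) = 1.130 + 0.095 = 1.225 V.

1.22 V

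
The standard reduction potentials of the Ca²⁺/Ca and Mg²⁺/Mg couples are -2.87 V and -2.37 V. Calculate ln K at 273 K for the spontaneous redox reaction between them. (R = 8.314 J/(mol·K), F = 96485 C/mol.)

ln K = 42.5

E°_cell = -2.37 − (-2.87) = 0.50 V, with n = 2 electrons transferred.
At equilibrium E = 0, so the Nernst equation gives ln K = nFE°/RT = (2)(96485)(0.50)/((8.314)(273)) = 42.51.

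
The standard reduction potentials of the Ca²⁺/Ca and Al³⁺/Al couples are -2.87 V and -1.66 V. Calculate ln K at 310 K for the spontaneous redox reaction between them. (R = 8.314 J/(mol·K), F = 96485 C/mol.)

E°_cell = -1.66 − (-2.87) = 1.21 V, with n = 6 electrons transferred.
At equilibrium E = 0, so the Nernst equation gives ln K = nFE°/RT = (6)(96485)(1.21)/((8.314)(310)) = 271.78.

ln K = 271.8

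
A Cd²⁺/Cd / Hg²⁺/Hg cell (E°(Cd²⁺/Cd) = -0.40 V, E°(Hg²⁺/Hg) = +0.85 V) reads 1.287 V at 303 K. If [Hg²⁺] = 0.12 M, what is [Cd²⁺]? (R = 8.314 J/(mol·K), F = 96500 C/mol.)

0.007 M

From the Nernst equation, ln Q = nF(E° − E)/RT = 2×96500×(1.25 − 1.287)/(8.314×303) = -2.835, so Q = 0.0587.
With Q = [Cd²⁺]/[Hg²⁺] and the known concentrations, [Cd²⁺] in the numerator gives [Cd²⁺] = 0.007 M.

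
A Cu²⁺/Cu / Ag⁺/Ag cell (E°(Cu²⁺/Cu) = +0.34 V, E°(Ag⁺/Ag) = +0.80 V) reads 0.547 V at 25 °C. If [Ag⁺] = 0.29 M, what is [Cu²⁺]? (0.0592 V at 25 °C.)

From the Nernst equation, log Q = n(E° − E)/0.0592 = 2(0.46 − 0.547)/0.0592 = -2.939, so Q = 0.00115.
With Q = [Cu²⁺]/[Ag⁺]^2 and the known concentrations, [Cu²⁺] in the numerator gives [Cu²⁺] = 9.7 × 10^-5 M.

9.7 × 10^-5 M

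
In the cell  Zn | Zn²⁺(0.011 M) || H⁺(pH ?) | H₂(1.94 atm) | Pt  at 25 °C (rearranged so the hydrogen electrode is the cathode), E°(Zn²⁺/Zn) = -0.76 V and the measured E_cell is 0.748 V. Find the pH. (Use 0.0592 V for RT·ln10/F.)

E°_cell = 0.76 V and n = 2.
log Q = n(E° − E)/0.0592 = 2×(0.76 − 0.748)/0.0592 = 0.405.
With Q = [Zn²⁺]·P(H₂) / [H⁺]^2, solving for [H⁺] gives log[H⁺] = -1.038, so pH = 1.04.

pH = 1.04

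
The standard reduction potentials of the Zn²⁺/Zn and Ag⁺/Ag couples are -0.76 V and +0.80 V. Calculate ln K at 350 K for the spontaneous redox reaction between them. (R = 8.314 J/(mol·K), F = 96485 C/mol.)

E°_cell = +0.80 − (-0.76) = 1.56 V, with n = 2 electrons transferred.
At equilibrium E = 0, so the Nernst equation gives ln K = nFE°/RT = (2)(96485)(1.56)/((8.314)(350)) = 103.45.

ln K = 103.5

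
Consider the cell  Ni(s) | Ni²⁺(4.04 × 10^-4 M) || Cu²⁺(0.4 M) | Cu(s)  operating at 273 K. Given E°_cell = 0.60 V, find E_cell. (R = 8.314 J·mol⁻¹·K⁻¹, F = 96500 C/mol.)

0.681 V

Balancing electrons gives n = 2; the reaction quotient is Q = [Ni²⁺]/[Cu²⁺] = 0.00101.
E = E° − (RT/nF) ln Q = 0.60 − (8.314×273)/(2×96500) × (-6.898) = 0.600 + 0.081 = 0.681 V.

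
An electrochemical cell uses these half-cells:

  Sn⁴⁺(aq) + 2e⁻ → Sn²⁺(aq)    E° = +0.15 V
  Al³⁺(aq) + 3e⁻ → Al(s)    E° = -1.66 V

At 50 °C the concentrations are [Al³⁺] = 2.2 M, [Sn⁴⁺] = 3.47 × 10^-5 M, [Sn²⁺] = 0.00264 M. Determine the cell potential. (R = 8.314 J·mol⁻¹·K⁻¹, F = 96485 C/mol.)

The Sn⁴⁺/Sn²⁺ couple has the higher reduction potential and acts as the cathode, so E°_cell = +0.15 − (-1.66) = 1.81 V.
Balancing electrons gives n = 6; the reaction quotient is Q = [Al³⁺]^2·[Sn²⁺]^3/[Sn⁴⁺]^3 = 2.13 × 10^6.
E = E° − (RT/nF) ln Q = 1.81 − (8.314×323)/(6×96485) × (14.572) = 1.810 − 0.068 = 1.742 V.

1.74 V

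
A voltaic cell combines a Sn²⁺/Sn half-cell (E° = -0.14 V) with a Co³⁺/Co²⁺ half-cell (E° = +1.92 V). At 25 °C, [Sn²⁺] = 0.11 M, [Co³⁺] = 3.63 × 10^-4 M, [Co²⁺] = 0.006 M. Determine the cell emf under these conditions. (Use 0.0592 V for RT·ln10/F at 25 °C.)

The Co³⁺/Co²⁺ couple has the higher reduction potential and acts as the cathode, so E°_cell = +1.92 − (-0.14) = 2.06 V.
Balancing electrons gives n = 2; the reaction quotient is Q = [Sn²⁺]·[Co²⁺]^2/[Co³⁺]^2 = 30.1.
At 25 °C, E = E° − (0.0592/n) log Q = 2.06 − (0.0592/2)(1.478) = 2.060 − 0.044 = 2.016 V.

2.02 V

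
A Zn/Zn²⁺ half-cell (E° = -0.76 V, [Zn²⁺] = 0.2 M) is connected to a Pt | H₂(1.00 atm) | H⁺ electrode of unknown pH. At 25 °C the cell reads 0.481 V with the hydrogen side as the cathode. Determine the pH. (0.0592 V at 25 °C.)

E°_cell = 0.76 V and n = 2.
log Q = n(E° − E)/0.0592 = 2×(0.76 − 0.481)/0.0592 = 9.426.
With Q = [Zn²⁺]·P(H₂) / [H⁺]^2, solving for [H⁺] gives log[H⁺] = -5.062, so pH = 5.06.

pH = 5.06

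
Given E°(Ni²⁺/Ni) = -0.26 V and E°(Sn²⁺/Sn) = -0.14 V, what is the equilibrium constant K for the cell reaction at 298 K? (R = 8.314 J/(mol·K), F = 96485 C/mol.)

1.1 × 10^4

E°_cell = -0.14 − (-0.26) = 0.12 V, with n = 2 electrons transferred.
At equilibrium E = 0, so the Nernst equation gives ln K = nFE°/RT = (2)(96485)(0.12)/((8.314)(298)) = 9.35.
K = e^9.35 = 1.1 × 10^4.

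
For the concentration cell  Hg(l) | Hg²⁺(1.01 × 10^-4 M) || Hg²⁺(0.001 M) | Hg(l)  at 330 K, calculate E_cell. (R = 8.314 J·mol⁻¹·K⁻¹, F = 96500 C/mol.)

Both half-cells are Hg²⁺/Hg, so E°_cell = 0. The concentrated side is the cathode; the cell reaction moves Hg²⁺ from high to low concentration with n = 2.
Q = [Hg²⁺]_dilute/[Hg²⁺]_conc = 1.01 × 10^-4/0.001 = 0.101.
E = 0 − (RT/nF) ln Q = −((8.314×330)/(2×96500))(-2.293) = 0.0326 V.

0.033 V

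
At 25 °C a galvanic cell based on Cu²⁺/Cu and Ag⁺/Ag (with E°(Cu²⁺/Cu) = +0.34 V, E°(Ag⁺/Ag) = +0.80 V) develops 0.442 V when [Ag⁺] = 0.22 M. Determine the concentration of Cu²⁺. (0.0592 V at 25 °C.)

0.2 M

From the Nernst equation, log Q = n(E° − E)/0.0592 = 2(0.46 − 0.442)/0.0592 = 0.608, so Q = 4.06.
With Q = [Cu²⁺]/[Ag⁺]^2 and the known concentrations, [Cu²⁺] in the numerator gives [Cu²⁺] = 0.2 M.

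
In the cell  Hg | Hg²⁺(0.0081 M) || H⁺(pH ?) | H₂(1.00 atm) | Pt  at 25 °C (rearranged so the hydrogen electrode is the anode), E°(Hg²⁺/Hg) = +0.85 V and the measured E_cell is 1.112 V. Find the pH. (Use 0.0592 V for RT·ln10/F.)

E°_cell = 0.85 V and n = 2.
log Q = n(E° − E)/0.0592 = 2×(0.85 − 1.112)/0.0592 = -8.851.
With Q = [H⁺]^2 / ([Hg²⁺]·P(H₂)), solving for [H⁺] gives log[H⁺] = -5.471, so pH = 5.47.

pH = 5.47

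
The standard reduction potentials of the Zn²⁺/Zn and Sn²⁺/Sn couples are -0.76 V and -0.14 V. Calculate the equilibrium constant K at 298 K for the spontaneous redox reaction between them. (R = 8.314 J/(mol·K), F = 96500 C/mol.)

E°_cell = -0.14 − (-0.76) = 0.62 V, with n = 2 electrons transferred.
At equilibrium E = 0, so the Nernst equation gives ln K = nFE°/RT = (2)(96500)(0.62)/((8.314)(298)) = 48.30.
K = e^48.30 = 9.4 × 10^20.

9.4 × 10^20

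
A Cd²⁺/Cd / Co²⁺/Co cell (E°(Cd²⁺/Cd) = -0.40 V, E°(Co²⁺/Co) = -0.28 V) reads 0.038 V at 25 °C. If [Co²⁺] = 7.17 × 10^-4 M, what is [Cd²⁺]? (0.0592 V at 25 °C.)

From the Nernst equation, log Q = n(E° − E)/0.0592 = 2(0.12 − 0.038)/0.0592 = 2.770, so Q = 589.
With Q = [Cd²⁺]/[Co²⁺] and the known concentrations, [Cd²⁺] in the numerator gives [Cd²⁺] = 0.42 M.

0.42 M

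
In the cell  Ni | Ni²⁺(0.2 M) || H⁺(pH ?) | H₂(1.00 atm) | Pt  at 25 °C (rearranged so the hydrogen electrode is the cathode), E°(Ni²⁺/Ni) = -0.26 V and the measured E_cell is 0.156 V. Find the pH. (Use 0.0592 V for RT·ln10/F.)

pH = 2.11

E°_cell = 0.26 V and n = 2.
log Q = n(E° − E)/0.0592 = 2×(0.26 − 0.156)/0.0592 = 3.514.
With Q = [Ni²⁺]·P(H₂) / [H⁺]^2, solving for [H⁺] gives log[H⁺] = -2.106, so pH = 2.11.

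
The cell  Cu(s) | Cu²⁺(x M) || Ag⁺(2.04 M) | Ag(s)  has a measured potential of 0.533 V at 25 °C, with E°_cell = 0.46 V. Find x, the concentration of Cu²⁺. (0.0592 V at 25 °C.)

0.014 M

From the Nernst equation, log Q = n(E° − E)/0.0592 = 2(0.46 − 0.533)/0.0592 = -2.466, so Q = 0.00342.
With Q = [Cu²⁺]/[Ag⁺]^2 and the known concentrations, [Cu²⁺] in the numerator gives [Cu²⁺] = 0.014 M.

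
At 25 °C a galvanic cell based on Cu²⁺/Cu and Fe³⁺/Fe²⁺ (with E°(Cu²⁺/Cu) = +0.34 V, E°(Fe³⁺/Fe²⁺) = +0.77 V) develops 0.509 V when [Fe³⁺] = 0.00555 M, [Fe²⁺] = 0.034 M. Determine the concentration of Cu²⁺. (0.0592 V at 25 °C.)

5.7 × 10^-5 M

From the Nernst equation, log Q = n(E° − E)/0.0592 = 2(0.43 − 0.509)/0.0592 = -2.669, so Q = 0.00214.
With Q = [Cu²⁺]·[Fe²⁺]^2/[Fe³⁺]^2 and the known concentrations, [Cu²⁺] in the numerator gives [Cu²⁺] = 5.7 × 10^-5 M.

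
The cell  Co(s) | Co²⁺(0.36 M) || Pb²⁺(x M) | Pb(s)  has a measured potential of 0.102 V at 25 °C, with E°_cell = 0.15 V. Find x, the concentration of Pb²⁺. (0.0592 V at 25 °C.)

0.0086 M

From the Nernst equation, log Q = n(E° − E)/0.0592 = 2(0.15 − 0.102)/0.0592 = 1.622, so Q = 41.8.
With Q = [Co²⁺]/[Pb²⁺] and the known concentrations, [Pb²⁺] in the denominator gives [Pb²⁺] = 0.0086 M.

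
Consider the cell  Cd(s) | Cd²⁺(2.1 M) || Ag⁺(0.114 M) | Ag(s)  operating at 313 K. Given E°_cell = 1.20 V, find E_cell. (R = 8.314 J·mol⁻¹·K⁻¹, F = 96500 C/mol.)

1.13 V

Balancing electrons gives n = 2; the reaction quotient is Q = [Cd²⁺]/[Ag⁺]^2 = 162.
E = E° − (RT/nF) ln Q = 1.20 − (8.314×313)/(2×96500) × (5.085) = 1.200 − 0.069 = 1.131 V.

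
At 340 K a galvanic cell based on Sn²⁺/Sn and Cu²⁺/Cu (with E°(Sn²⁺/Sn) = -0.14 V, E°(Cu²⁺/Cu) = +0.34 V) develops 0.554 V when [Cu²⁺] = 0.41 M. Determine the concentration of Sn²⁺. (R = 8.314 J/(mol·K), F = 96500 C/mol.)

0.0026 M

From the Nernst equation, ln Q = nF(E° − E)/RT = 2×96500×(0.48 − 0.554)/(8.314×340) = -5.052, so Q = 0.00639.
With Q = [Sn²⁺]/[Cu²⁺] and the known concentrations, [Sn²⁺] in the numerator gives [Sn²⁺] = 0.0026 M.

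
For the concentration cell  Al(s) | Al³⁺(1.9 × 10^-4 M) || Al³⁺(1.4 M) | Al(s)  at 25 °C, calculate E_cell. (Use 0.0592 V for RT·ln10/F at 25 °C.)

0.076 V

Both half-cells are Al³⁺/Al, so E°_cell = 0. The concentrated side is the cathode; the cell reaction moves Al³⁺ from high to low concentration with n = 3.
Q = [Al³⁺]_dilute/[Al³⁺]_conc = 1.9 × 10^-4/1.4 = 1.36 × 10^-4.
E = 0 − (0.0592/3) log Q = −(0.0592/3)(-3.867) = 0.0763 V.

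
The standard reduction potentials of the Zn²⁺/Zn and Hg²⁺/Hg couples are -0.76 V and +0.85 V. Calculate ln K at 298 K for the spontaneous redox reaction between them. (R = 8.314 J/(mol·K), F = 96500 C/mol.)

E°_cell = +0.85 − (-0.76) = 1.61 V, with n = 2 electrons transferred.
At equilibrium E = 0, so the Nernst equation gives ln K = nFE°/RT = (2)(96500)(1.61)/((8.314)(298)) = 125.42.

ln K = 125.4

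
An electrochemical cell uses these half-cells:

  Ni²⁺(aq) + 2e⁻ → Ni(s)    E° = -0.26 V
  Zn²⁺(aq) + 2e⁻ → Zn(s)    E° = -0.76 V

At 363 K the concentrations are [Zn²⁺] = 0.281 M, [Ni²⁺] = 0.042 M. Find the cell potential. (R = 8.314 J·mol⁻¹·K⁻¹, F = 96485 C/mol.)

0.470 V

The Ni²⁺/Ni couple has the higher reduction potential and acts as the cathode, so E°_cell = -0.26 − (-0.76) = 0.50 V.
Balancing electrons gives n = 2; the reaction quotient is Q = [Zn²⁺]/[Ni²⁺] = 6.69.
E = E° − (RT/nF) ln Q = 0.50 − (8.314×363)/(2×96485) × (1.901) = 0.500 − 0.030 = 0.470 V.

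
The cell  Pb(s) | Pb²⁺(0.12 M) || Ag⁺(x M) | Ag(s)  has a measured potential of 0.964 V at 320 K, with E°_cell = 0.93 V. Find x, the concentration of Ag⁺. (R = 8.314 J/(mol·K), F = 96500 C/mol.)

1.2 M

From the Nernst equation, ln Q = nF(E° − E)/RT = 2×96500×(0.93 − 0.964)/(8.314×320) = -2.466, so Q = 0.0849.
With Q = [Pb²⁺]/[Ag⁺]^2 and the known concentrations, [Ag⁺]^2 in the denominator gives [Ag⁺] = 1.2 M.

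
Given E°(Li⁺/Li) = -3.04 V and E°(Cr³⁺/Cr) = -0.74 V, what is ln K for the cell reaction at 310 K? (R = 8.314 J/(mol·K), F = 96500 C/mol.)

ln K = 258.3

E°_cell = -0.74 − (-3.04) = 2.30 V, with n = 3 electrons transferred.
At equilibrium E = 0, so the Nernst equation gives ln K = nFE°/RT = (3)(96500)(2.30)/((8.314)(310)) = 258.35.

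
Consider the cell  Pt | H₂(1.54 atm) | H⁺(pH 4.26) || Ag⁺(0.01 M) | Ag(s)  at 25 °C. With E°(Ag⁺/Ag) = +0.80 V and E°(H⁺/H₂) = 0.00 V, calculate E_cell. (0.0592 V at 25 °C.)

The Ag⁺/Ag couple is the cathode, so E°_cell = 0.80 V; n = 2.
[H⁺] = 10^(−4.26) = 5.5 × 10^-5 M, and Q = [H⁺]^2 / ([Ag⁺]^2·P(H₂)) = 1.96 × 10^-5.
E = E° − (0.0592/2) log Q = 0.80 − (0.0592/2)(-4.708) = 0.939 V.

0.94 V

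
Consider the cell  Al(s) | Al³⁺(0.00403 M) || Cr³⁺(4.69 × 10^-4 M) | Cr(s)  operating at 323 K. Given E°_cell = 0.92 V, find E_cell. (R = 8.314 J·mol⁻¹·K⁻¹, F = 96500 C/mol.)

Balancing electrons gives n = 3; the reaction quotient is Q = [Al³⁺]/[Cr³⁺] = 8.59.
E = E° − (RT/nF) ln Q = 0.92 − (8.314×323)/(3×96500) × (2.151) = 0.920 − 0.020 = 0.900 V.

0.900 V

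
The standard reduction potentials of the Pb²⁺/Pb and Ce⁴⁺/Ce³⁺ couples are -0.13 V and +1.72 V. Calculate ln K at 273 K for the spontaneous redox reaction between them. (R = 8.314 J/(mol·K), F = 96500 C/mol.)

E°_cell = +1.72 − (-0.13) = 1.85 V, with n = 2 electrons transferred.
At equilibrium E = 0, so the Nernst equation gives ln K = nFE°/RT = (2)(96500)(1.85)/((8.314)(273)) = 157.31.

ln K = 157.3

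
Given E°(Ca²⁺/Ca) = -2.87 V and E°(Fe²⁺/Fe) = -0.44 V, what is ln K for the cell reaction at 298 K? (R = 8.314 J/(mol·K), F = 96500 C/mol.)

ln K = 189.3

E°_cell = -0.44 − (-2.87) = 2.43 V, with n = 2 electrons transferred.
At equilibrium E = 0, so the Nernst equation gives ln K = nFE°/RT = (2)(96500)(2.43)/((8.314)(298)) = 189.29.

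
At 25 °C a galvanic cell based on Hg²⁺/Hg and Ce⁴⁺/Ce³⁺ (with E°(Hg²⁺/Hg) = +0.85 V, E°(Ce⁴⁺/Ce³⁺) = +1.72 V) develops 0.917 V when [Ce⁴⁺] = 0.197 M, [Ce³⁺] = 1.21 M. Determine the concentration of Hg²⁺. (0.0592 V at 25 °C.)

From the Nernst equation, log Q = n(E° − E)/0.0592 = 2(0.87 − 0.917)/0.0592 = -1.588, so Q = 0.0258.
With Q = [Hg²⁺]·[Ce³⁺]^2/[Ce⁴⁺]^2 and the known concentrations, [Hg²⁺] in the numerator gives [Hg²⁺] = 6.8 × 10^-4 M.

6.8 × 10^-4 M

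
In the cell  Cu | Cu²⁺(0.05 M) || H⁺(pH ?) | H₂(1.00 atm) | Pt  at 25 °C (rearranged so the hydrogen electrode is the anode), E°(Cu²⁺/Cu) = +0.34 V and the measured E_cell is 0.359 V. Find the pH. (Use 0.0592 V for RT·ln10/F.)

pH = 0.97

E°_cell = 0.34 V and n = 2.
log Q = n(E° − E)/0.0592 = 2×(0.34 − 0.359)/0.0592 = -0.642.
With Q = [H⁺]^2 / ([Cu²⁺]·P(H₂)), solving for [H⁺] gives log[H⁺] = -0.971, so pH = 0.97.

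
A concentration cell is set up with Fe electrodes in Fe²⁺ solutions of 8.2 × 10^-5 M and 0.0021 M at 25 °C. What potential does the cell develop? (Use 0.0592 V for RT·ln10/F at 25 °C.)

Both half-cells are Fe²⁺/Fe, so E°_cell = 0. The concentrated side is the cathode; the cell reaction moves Fe²⁺ from high to low concentration with n = 2.
Q = [Fe²⁺]_dilute/[Fe²⁺]_conc = 8.2 × 10^-5/0.0021 = 0.0390.
E = 0 − (0.0592/2) log Q = −(0.0592/2)(-1.408) = 0.0417 V.

0.042 V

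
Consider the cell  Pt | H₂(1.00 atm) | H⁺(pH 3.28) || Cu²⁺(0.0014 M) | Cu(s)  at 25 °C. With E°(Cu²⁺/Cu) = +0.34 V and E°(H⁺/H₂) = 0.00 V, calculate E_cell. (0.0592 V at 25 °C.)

The Cu²⁺/Cu couple is the cathode, so E°_cell = 0.34 V; n = 2.
[H⁺] = 10^(−3.28) = 5.2 × 10^-4 M, and Q = [H⁺]^2 / ([Cu²⁺]·P(H₂)) = 1.97 × 10^-4.
E = E° − (0.0592/2) log Q = 0.34 − (0.0592/2)(-3.706) = 0.450 V.

0.45 V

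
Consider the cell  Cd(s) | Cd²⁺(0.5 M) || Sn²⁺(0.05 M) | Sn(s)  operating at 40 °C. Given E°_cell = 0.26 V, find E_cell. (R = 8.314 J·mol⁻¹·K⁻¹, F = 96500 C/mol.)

Balancing electrons gives n = 2; the reaction quotient is Q = [Cd²⁺]/[Sn²⁺] = 10.0.
E = E° − (RT/nF) ln Q = 0.26 − (8.314×313)/(2×96500) × (2.303) = 0.260 − 0.031 = 0.229 V.

0.229 V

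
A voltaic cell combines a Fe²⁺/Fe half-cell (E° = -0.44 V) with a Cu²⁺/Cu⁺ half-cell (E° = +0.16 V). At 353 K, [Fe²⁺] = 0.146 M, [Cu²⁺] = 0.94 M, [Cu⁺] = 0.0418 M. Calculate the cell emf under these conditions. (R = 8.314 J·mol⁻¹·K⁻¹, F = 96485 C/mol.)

0.724 V

The Cu²⁺/Cu⁺ couple has the higher reduction potential and acts as the cathode, so E°_cell = +0.16 − (-0.44) = 0.60 V.
Balancing electrons gives n = 2; the reaction quotient is Q = [Fe²⁺]·[Cu⁺]^2/[Cu²⁺]^2 = 2.89 × 10^-4.
E = E° − (RT/nF) ln Q = 0.60 − (8.314×353)/(2×96485) × (-8.150) = 0.600 + 0.124 = 0.724 V.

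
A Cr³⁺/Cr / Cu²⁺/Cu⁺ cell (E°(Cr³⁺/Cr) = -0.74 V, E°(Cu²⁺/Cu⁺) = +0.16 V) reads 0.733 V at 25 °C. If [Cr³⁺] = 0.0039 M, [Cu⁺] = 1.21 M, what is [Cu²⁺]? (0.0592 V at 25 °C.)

2.9 × 10^-4 M

From the Nernst equation, log Q = n(E° − E)/0.0592 = 3(0.90 − 0.733)/0.0592 = 8.463, so Q = 2.9 × 10^8.
With Q = [Cr³⁺]·[Cu⁺]^3/[Cu²⁺]^3 and the known concentrations, [Cu²⁺]^3 in the denominator gives [Cu²⁺] = 2.9 × 10^-4 M.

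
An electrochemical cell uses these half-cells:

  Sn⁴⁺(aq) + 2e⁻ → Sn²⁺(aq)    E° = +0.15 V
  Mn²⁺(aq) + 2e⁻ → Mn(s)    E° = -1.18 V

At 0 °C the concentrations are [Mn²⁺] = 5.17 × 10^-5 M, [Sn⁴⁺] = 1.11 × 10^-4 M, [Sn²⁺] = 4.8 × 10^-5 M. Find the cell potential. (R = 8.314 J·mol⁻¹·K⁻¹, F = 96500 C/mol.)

The Sn⁴⁺/Sn²⁺ couple has the higher reduction potential and acts as the cathode, so E°_cell = +0.15 − (-1.18) = 1.33 V.
Balancing electrons gives n = 2; the reaction quotient is Q = [Mn²⁺]·[Sn²⁺]/[Sn⁴⁺] = 2.24 × 10^-5.
E = E° − (RT/nF) ln Q = 1.33 − (8.314×273)/(2×96500) × (-10.708) = 1.330 + 0.126 = 1.456 V.

1.46 V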